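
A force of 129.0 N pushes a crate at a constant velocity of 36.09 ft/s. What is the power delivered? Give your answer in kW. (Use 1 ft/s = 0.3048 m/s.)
Convert to SI: F = 129.0 N, v = 11.0002 m/s
P = Fv = (129.0)(11.0002) = 1419.03 W = 1.419 kW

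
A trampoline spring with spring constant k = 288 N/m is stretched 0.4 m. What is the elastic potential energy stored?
PE = ½kx² = ½(288)(0.4)² = 23.04 J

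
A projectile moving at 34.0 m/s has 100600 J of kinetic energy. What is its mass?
m = 2·KE/v² = 2·100600/(34.0)² = 174.0 kg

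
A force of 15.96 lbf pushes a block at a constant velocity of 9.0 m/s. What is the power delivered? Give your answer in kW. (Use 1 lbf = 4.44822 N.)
Convert to SI: F = 70.9936 N, v = 9.0 m/s
P = Fv = (70.9936)(9.0) = 638.942 W = 0.6389 kW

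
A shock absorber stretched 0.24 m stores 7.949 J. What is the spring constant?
k = 2·PE/x² = 2·7.949/(0.24)² = 276.0 N/m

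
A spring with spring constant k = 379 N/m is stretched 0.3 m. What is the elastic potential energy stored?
PE = ½kx² = ½(379)(0.3)² = 17.06 J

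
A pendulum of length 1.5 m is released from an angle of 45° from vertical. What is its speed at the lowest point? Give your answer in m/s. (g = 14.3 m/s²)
h = L(1 − cosθ) = 1.5(1 − cos45°) = 0.43934 m
v = √(2gh) = √(2·14.3·0.43934) = 3.545 m/s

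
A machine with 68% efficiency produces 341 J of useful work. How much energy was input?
W_in = W_out/η = 341/0.68 = 501.5 J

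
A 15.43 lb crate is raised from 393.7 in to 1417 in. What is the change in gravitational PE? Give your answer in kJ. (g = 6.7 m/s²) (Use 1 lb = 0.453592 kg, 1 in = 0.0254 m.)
Convert to SI: m = 6.99892 kg, Δh = 25.9918 m
ΔPE = mgΔh = (6.99892)(6.7)(25.9918) = 1218.83 J = 1.219 kJ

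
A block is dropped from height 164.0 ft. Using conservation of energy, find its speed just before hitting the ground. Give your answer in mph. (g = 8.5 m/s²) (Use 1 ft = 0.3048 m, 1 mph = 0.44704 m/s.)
Convert to SI: h = 49.9872 m
mgh = ½mv² ⇒ v = √(2gh) = √(2·8.5·49.9872) = 29.151 m/s = 65.21 mph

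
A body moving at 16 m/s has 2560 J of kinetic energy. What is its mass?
m = 2·KE/v² = 2·2560/(16)² = 20.0 kg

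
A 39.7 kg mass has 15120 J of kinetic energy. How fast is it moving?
v = √(2·KE/m) = √(2·15120/39.7) = 27.6 m/s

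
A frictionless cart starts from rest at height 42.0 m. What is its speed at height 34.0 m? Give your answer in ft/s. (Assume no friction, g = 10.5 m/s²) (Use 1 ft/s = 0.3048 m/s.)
mgh₁ = mgh₂ + ½mv² ⇒ v = √(2g(h₁−h₂)) = √(2·10.5·8.0) = 12.9615 m/s = 42.52 ft/s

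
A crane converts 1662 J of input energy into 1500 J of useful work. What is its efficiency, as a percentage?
η = W_out/W_in = 1500/1662 = 90.25%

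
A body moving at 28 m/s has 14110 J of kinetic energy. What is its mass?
m = 2·KE/v² = 2·14110/(28)² = 35.99 kg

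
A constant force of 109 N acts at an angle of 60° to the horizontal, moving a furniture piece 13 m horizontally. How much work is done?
W = F·d·cosθ = (109)(13)cos(60°) = 708.5 J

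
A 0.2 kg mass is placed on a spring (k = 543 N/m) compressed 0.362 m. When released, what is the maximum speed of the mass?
½kx² = ½mv² ⇒ v = x√(k/m) = (0.362)√(543/0.2) = 18.86 m/s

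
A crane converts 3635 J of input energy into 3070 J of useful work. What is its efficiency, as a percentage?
η = W_out/W_in = 3070/3635 = 84.46%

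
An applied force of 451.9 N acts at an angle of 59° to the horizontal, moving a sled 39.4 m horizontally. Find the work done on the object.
W = F·d·cosθ = (451.9)(39.4)cos(59°) = 9170 J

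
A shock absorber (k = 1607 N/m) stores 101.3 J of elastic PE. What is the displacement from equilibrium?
x = √(2·PE/k) = √(2·101.3/1607) = 0.3551 m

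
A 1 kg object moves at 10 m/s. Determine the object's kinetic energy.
KE = ½mv² = ½(1)(10)² = 50.0 J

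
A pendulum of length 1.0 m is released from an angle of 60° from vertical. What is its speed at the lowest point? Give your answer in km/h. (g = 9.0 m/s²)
h = L(1 − cosθ) = 1.0(1 − cos60°) = 0.5 m
v = √(2gh) = √(2·9.0·0.5) = 3.0 m/s = 10.8 km/h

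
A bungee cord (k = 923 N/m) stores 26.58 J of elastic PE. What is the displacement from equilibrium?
x = √(2·PE/k) = √(2·26.58/923) = 0.24 m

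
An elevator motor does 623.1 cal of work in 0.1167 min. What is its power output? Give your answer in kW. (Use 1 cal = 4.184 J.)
Convert to SI: W = 2607.05 J, t = 7.002 s
P = W/t = 2607.05/7.002 = 372.329 W = 0.3723 kW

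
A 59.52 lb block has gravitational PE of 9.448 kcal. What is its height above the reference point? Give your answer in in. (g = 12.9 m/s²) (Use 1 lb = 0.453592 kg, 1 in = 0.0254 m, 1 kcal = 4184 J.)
Convert to SI: m = 26.9978 kg, PE = 39530.4 J
h = PE/(mg) = 39530.4/(26.9978·12.9) = 113.505 m = 4469 in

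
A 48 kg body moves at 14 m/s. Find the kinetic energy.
KE = ½mv² = ½(48)(14)² = 4704.0 J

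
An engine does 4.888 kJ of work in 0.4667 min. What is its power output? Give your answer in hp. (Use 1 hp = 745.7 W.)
Convert to SI: W = 4888.0 J, t = 28.002 s
P = W/t = 4888.0/28.002 = 174.559 W = 0.2341 hp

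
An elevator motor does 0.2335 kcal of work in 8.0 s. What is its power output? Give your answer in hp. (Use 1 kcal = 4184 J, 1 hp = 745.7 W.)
Convert to SI: W = 976.964 J, t = 8.0 s
P = W/t = 976.964/8.0 = 122.121 W = 0.1638 hp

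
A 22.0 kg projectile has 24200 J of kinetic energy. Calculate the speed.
v = √(2·KE/m) = √(2·24200/22.0) = 46.9 m/s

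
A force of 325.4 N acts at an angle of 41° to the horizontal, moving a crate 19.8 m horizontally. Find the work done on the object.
W = F·d·cosθ = (325.4)(19.8)cos(41°) = 4863 J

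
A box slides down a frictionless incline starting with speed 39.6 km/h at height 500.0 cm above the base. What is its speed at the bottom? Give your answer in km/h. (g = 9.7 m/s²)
Convert to SI: v₀ = 11.0 m/s, h = 5.0 m
½mv₀² + mgh = ½mv² ⇒ v = √(v₀² + 2gh) = √(11.0² + 2·9.7·5.0) = 14.7648 m/s = 53.15 km/h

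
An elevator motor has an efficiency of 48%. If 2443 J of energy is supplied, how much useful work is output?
W_out = η·W_in = 0.48·2443 = 1172.64 J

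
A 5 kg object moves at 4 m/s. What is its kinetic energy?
KE = ½mv² = ½(5)(4)² = 40.0 J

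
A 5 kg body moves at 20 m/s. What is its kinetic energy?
KE = ½mv² = ½(5)(20)² = 1000.0 J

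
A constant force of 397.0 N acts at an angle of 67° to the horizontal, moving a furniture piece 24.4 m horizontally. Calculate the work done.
W = F·d·cosθ = (397.0)(24.4)cos(67°) = 3785 J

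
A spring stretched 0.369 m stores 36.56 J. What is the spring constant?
k = 2·PE/x² = 2·36.56/(0.369)² = 537.0 N/m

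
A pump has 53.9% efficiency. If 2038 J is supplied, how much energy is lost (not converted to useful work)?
W_lost = W_in(1 − η) = 2038·(1 − 0.539) = 939.5 J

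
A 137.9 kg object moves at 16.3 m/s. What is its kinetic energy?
KE = ½mv² = ½(137.9)(16.3)² = 18320 J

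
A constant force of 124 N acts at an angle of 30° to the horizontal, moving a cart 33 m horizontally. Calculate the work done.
W = F·d·cosθ = (124)(33)cos(30°) = 3544 J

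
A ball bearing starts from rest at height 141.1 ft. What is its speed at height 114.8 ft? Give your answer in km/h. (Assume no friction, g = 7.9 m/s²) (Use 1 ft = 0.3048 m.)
Convert to SI: h₁−h₂ = 8.01624 m
mgh₁ = mgh₂ + ½mv² ⇒ v = √(2g(h₁−h₂)) = √(2·7.9·8.01624) = 11.2542 m/s = 40.52 km/h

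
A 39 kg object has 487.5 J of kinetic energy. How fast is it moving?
v = √(2·KE/m) = √(2·487.5/39) = 5.0 m/s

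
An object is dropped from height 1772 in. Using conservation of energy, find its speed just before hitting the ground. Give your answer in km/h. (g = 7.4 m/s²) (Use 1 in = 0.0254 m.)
Convert to SI: h = 45.0088 m
mgh = ½mv² ⇒ v = √(2gh) = √(2·7.4·45.0088) = 25.8095 m/s = 92.91 km/h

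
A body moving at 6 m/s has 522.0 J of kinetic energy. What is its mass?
m = 2·KE/v² = 2·522.0/(6)² = 29.0 kg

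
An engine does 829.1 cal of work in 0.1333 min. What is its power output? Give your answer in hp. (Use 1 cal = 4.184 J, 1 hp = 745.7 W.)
Convert to SI: W = 3468.95 J, t = 7.998 s
P = W/t = 3468.95/7.998 = 433.728 W = 0.5816 hp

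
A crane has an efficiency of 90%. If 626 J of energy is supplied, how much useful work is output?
W_out = η·W_in = 0.9·626 = 563.4 J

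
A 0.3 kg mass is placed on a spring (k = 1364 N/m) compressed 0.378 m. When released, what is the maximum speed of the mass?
½kx² = ½mv² ⇒ v = x√(k/m) = (0.378)√(1364/0.3) = 25.49 m/s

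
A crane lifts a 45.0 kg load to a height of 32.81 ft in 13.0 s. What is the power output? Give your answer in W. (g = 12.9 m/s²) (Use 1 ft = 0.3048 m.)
Convert to SI: m = 45.0 kg, h = 10.0005 m, t = 13.0 s
P = mgh/t = (45.0)(12.9)(10.0005)/13.0 = 446.6 W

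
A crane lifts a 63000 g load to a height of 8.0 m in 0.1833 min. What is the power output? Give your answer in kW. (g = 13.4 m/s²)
Convert to SI: m = 63.0 kg, h = 8.0 m, t = 10.998 s
P = mgh/t = (63.0)(13.4)(8.0)/10.998 = 614.075 W = 0.6141 kW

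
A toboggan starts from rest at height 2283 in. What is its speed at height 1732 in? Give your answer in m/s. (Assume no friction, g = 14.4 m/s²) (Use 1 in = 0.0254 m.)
Convert to SI: h₁−h₂ = 13.9954 m
mgh₁ = mgh₂ + ½mv² ⇒ v = √(2g(h₁−h₂)) = √(2·14.4·13.9954) = 20.08 m/s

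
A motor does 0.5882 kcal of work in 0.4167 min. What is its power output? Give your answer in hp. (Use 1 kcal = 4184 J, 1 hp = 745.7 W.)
Convert to SI: W = 2461.03 J, t = 25.002 s
P = W/t = 2461.03/25.002 = 98.4333 W = 0.132 hp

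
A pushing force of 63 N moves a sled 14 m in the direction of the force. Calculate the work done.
W = F·d = (63)(14) = 882.0 J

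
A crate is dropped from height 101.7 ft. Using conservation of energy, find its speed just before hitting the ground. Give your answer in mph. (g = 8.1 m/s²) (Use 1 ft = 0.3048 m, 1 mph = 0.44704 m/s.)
Convert to SI: h = 30.9982 m
mgh = ½mv² ⇒ v = √(2gh) = √(2·8.1·30.9982) = 22.4092 m/s = 50.13 mph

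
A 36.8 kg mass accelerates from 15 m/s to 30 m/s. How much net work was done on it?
W = ΔKE = ½m(v₂² − v₁²) = ½(36.8)(30² − 15²) = 12420.0 J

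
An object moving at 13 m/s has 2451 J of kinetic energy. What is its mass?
m = 2·KE/v² = 2·2451/(13)² = 29.01 kg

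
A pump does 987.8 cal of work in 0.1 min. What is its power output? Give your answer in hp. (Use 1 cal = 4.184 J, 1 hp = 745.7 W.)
Convert to SI: W = 4132.96 J, t = 6.0 s
P = W/t = 4132.96/6.0 = 688.826 W = 0.9237 hp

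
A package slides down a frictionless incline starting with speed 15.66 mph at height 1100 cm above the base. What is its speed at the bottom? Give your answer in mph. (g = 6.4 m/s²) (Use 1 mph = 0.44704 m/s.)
Convert to SI: v₀ = 7.00065 m/s, h = 11.0 m
½mv₀² + mgh = ½mv² ⇒ v = √(v₀² + 2gh) = √(7.00065² + 2·6.4·11.0) = 13.7771 m/s = 30.82 mph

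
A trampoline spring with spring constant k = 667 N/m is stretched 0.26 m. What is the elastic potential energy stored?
PE = ½kx² = ½(667)(0.26)² = 22.54 J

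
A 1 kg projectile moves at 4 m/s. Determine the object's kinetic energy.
KE = ½mv² = ½(1)(4)² = 8.0 J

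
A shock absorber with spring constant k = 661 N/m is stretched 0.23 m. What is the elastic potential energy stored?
PE = ½kx² = ½(661)(0.23)² = 17.48 J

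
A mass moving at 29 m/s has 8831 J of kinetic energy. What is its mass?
m = 2·KE/v² = 2·8831/(29)² = 21.0 kg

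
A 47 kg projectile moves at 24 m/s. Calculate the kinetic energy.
KE = ½mv² = ½(47)(24)² = 13536.0 J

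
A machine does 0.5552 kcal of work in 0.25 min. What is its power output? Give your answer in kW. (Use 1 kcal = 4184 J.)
Convert to SI: W = 2322.96 J, t = 15.0 s
P = W/t = 2322.96/15.0 = 154.864 W = 0.1549 kW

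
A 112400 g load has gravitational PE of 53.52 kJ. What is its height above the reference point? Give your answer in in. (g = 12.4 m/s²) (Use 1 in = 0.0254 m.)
Convert to SI: m = 112.4 kg, PE = 53520.0 J
h = PE/(mg) = 53520.0/(112.4·12.4) = 38.3997 m = 1512 in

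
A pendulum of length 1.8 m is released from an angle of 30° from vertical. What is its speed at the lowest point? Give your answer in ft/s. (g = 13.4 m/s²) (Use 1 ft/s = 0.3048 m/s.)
h = L(1 − cosθ) = 1.8(1 − cos30°) = 0.241154 m
v = √(2gh) = √(2·13.4·0.241154) = 2.54223 m/s = 8.341 ft/s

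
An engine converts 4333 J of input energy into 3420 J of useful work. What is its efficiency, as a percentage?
η = W_out/W_in = 3420/4333 = 78.93%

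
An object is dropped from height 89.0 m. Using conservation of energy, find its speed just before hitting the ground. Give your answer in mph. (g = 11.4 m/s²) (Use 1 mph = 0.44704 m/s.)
mgh = ½mv² ⇒ v = √(2gh) = √(2·11.4·89.0) = 45.0466 m/s = 100.8 mph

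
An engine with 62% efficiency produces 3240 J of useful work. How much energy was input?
W_in = W_out/η = 3240/0.62 = 5226 J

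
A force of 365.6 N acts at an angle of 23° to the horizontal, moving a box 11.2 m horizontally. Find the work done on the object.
W = F·d·cosθ = (365.6)(11.2)cos(23°) = 3769 J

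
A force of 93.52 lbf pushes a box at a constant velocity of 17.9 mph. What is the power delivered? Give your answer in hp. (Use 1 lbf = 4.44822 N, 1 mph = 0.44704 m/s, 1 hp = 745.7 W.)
Convert to SI: F = 415.998 N, v = 8.00202 m/s
P = Fv = (415.998)(8.00202) = 3328.82 W = 4.464 hp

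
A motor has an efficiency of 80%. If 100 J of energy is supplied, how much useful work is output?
W_out = η·W_in = 0.8·100 = 80.0 J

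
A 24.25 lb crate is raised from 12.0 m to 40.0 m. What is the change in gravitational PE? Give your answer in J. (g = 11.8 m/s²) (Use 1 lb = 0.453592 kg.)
Convert to SI: m = 10.9996 kg, Δh = 28.0 m
ΔPE = mgΔh = (10.9996)(11.8)(28.0) = 3634 J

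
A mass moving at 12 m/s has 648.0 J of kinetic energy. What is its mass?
m = 2·KE/v² = 2·648.0/(12)² = 9.0 kg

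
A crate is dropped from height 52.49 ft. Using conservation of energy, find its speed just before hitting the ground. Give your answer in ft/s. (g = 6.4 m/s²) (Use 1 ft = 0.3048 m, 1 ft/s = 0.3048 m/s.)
Convert to SI: h = 15.999 m
mgh = ½mv² ⇒ v = √(2gh) = √(2·6.4·15.999) = 14.3104 m/s = 46.95 ft/s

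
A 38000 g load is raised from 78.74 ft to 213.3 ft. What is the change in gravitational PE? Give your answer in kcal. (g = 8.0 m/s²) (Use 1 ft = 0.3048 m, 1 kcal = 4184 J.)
Convert to SI: m = 38.0 kg, Δh = 41.0139 m
ΔPE = mgΔh = (38.0)(8.0)(41.0139) = 12468.2 J = 2.98 kcal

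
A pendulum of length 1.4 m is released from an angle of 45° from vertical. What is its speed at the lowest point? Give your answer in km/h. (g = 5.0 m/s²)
h = L(1 − cosθ) = 1.4(1 − cos45°) = 0.410051 m
v = √(2gh) = √(2·5.0·0.410051) = 2.02497 m/s = 7.29 km/h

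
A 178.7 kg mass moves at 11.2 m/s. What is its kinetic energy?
KE = ½mv² = ½(178.7)(11.2)² = 11210 J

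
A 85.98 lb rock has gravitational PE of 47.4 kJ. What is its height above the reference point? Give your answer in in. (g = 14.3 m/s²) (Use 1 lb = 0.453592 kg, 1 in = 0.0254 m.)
Convert to SI: m = 38.9998 kg, PE = 47400.0 J
h = PE/(mg) = 47400.0/(38.9998·14.3) = 84.9923 m = 3346 in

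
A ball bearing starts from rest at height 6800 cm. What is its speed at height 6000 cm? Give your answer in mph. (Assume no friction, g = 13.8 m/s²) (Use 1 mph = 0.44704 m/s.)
Convert to SI: h₁−h₂ = 8.0 m
mgh₁ = mgh₂ + ½mv² ⇒ v = √(2g(h₁−h₂)) = √(2·13.8·8.0) = 14.8593 m/s = 33.24 mph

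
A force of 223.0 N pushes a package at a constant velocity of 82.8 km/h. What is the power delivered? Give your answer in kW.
Convert to SI: F = 223.0 N, v = 23.0 m/s
P = Fv = (223.0)(23.0) = 5129.0 W = 5.129 kW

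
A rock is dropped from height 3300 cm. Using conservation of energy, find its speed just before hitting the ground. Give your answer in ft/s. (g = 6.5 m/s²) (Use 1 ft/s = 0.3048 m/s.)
Convert to SI: h = 33.0 m
mgh = ½mv² ⇒ v = √(2gh) = √(2·6.5·33.0) = 20.7123 m/s = 67.95 ft/s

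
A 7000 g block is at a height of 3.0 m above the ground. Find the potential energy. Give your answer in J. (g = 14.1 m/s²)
Convert to SI: m = 7.0 kg, h = 3.0 m
PE = mgh = (7.0)(14.1)(3.0) = 296.1 J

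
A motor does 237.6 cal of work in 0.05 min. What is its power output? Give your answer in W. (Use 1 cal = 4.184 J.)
Convert to SI: W = 994.118 J, t = 3.0 s
P = W/t = 994.118/3.0 = 331.4 W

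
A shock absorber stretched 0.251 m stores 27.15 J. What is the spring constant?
k = 2·PE/x² = 2·27.15/(0.251)² = 861.9 N/m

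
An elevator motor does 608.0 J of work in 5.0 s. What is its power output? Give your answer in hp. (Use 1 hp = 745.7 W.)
P = W/t = 608.0/5.0 = 121.6 W = 0.1631 hp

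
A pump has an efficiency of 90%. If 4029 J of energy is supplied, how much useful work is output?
W_out = η·W_in = 0.9·4029 = 3626.1 J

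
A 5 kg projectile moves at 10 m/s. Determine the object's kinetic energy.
KE = ½mv² = ½(5)(10)² = 250.0 J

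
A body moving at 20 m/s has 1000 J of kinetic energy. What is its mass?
m = 2·KE/v² = 2·1000/(20)² = 5.0 kg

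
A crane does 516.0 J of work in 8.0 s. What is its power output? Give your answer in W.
P = W/t = 516.0/8.0 = 64.5 W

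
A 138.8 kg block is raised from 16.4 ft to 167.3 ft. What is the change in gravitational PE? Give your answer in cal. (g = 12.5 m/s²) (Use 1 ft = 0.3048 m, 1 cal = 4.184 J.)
Convert to SI: m = 138.8 kg, Δh = 45.9943 m
ΔPE = mgΔh = (138.8)(12.5)(45.9943) = 79800.1 J = 19070 cal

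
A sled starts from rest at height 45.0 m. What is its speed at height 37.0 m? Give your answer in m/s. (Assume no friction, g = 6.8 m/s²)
mgh₁ = mgh₂ + ½mv² ⇒ v = √(2g(h₁−h₂)) = √(2·6.8·8.0) = 10.43 m/s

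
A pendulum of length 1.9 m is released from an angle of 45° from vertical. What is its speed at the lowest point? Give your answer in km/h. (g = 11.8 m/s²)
h = L(1 − cosθ) = 1.9(1 − cos45°) = 0.556497 m
v = √(2gh) = √(2·11.8·0.556497) = 3.62399 m/s = 13.05 km/h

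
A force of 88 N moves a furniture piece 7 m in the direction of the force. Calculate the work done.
W = F·d = (88)(7) = 616.0 J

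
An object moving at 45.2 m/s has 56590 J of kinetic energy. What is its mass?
m = 2·KE/v² = 2·56590/(45.2)² = 55.4 kg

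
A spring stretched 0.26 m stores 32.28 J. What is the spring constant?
k = 2·PE/x² = 2·32.28/(0.26)² = 955.0 N/m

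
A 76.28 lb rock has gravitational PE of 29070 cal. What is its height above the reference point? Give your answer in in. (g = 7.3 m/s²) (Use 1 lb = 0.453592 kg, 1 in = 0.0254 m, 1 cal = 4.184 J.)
Convert to SI: m = 34.6 kg, PE = 121629 J
h = PE/(mg) = 121629/(34.6·7.3) = 481.546 m = 18960 in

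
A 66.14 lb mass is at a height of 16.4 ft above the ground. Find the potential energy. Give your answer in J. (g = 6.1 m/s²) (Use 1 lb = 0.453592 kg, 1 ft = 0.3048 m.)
Convert to SI: m = 30.0006 kg, h = 4.99872 m
PE = mgh = (30.0006)(6.1)(4.99872) = 914.8 J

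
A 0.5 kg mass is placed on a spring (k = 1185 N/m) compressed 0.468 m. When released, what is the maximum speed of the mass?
½kx² = ½mv² ⇒ v = x√(k/m) = (0.468)√(1185/0.5) = 22.78 m/s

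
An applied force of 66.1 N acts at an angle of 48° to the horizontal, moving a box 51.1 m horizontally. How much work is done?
W = F·d·cosθ = (66.1)(51.1)cos(48°) = 2260 J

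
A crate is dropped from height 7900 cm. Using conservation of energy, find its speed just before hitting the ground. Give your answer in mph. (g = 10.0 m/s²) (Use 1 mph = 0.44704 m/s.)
Convert to SI: h = 79.0 m
mgh = ½mv² ⇒ v = √(2gh) = √(2·10.0·79.0) = 39.7492 m/s = 88.92 mph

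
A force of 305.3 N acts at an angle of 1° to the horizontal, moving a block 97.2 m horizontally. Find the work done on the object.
W = F·d·cosθ = (305.3)(97.2)cos(1°) = 29670 J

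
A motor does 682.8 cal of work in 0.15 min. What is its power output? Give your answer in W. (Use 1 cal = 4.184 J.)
Convert to SI: W = 2856.84 J, t = 9.0 s
P = W/t = 2856.84/9.0 = 317.4 W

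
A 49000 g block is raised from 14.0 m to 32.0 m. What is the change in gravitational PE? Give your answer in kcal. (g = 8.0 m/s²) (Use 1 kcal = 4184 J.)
Convert to SI: m = 49.0 kg, Δh = 18.0 m
ΔPE = mgΔh = (49.0)(8.0)(18.0) = 7056.0 J = 1.686 kcal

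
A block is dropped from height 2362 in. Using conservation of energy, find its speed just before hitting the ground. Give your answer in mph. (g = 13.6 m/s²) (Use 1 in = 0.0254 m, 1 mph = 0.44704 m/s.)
Convert to SI: h = 59.9948 m
mgh = ½mv² ⇒ v = √(2gh) = √(2·13.6·59.9948) = 40.3963 m/s = 90.36 mph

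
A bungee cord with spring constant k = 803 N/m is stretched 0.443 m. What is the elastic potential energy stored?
PE = ½kx² = ½(803)(0.443)² = 78.79 J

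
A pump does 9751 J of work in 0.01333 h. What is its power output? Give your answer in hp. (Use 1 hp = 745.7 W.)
Convert to SI: W = 9751.0 J, t = 47.988 s
P = W/t = 9751.0/47.988 = 203.197 W = 0.2725 hp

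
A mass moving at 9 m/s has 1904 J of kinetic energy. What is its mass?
m = 2·KE/v² = 2·1904/(9)² = 47.01 kg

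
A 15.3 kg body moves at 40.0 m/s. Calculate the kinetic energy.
KE = ½mv² = ½(15.3)(40.0)² = 12240 J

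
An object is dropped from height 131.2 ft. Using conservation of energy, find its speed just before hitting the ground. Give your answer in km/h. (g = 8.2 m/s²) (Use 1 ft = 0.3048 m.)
Convert to SI: h = 39.9898 m
mgh = ½mv² ⇒ v = √(2gh) = √(2·8.2·39.9898) = 25.6092 m/s = 92.19 km/h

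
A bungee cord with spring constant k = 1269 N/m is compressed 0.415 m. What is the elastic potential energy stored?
PE = ½kx² = ½(1269)(0.415)² = 109.3 J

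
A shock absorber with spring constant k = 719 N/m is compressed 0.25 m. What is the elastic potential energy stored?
PE = ½kx² = ½(719)(0.25)² = 22.47 J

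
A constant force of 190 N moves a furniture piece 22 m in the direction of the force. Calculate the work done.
W = F·d = (190)(22) = 4180 J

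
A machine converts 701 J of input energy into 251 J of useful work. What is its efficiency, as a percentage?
η = W_out/W_in = 251/701 = 35.81%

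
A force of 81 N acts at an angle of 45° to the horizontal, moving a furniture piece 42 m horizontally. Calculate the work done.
W = F·d·cosθ = (81)(42)cos(45°) = 2406 J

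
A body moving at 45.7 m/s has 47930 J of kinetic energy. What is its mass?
m = 2·KE/v² = 2·47930/(45.7)² = 45.9 kg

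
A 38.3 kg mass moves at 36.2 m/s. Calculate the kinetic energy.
KE = ½mv² = ½(38.3)(36.2)² = 25090 J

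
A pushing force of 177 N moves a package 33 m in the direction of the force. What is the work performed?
W = F·d = (177)(33) = 5841 J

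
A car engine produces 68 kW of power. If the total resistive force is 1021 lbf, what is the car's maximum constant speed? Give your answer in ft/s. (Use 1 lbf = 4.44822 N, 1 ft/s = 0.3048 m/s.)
Convert to SI: F = 4541.63 N
P = Fv ⇒ v = P/F = 68000 W/4541.63 N = 14.9726 m/s = 49.12 ft/s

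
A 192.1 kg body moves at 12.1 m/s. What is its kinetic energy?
KE = ½mv² = ½(192.1)(12.1)² = 14060 J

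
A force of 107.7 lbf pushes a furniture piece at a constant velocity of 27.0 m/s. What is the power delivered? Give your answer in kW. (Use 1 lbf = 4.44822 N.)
Convert to SI: F = 479.073 N, v = 27.0 m/s
P = Fv = (479.073)(27.0) = 12934.98 W = 12.93 kW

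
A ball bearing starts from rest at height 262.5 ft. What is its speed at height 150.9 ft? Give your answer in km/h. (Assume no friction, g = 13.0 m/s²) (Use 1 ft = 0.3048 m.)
Convert to SI: h₁−h₂ = 34.0157 m
mgh₁ = mgh₂ + ½mv² ⇒ v = √(2g(h₁−h₂)) = √(2·13.0·34.0157) = 29.739 m/s = 107.1 km/h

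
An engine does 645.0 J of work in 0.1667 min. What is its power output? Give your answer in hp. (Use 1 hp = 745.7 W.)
Convert to SI: W = 645.0 J, t = 10.002 s
P = W/t = 645.0/10.002 = 64.4871 W = 0.08648 hp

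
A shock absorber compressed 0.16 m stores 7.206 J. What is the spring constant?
k = 2·PE/x² = 2·7.206/(0.16)² = 563.0 N/m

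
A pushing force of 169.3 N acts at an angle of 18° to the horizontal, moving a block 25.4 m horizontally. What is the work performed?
W = F·d·cosθ = (169.3)(25.4)cos(18°) = 4090 J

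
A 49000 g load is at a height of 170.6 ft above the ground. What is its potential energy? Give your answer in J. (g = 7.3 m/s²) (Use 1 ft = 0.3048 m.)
Convert to SI: m = 49.0 kg, h = 51.9989 m
PE = mgh = (49.0)(7.3)(51.9989) = 18600 J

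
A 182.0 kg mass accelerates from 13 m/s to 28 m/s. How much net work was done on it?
W = ΔKE = ½m(v₂² − v₁²) = ½(182.0)(28² − 13²) = 55965.0 J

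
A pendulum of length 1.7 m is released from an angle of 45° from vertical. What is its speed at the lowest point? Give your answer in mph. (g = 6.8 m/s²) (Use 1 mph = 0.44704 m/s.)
h = L(1 − cosθ) = 1.7(1 − cos45°) = 0.497918 m
v = √(2gh) = √(2·6.8·0.497918) = 2.60225 m/s = 5.821 mph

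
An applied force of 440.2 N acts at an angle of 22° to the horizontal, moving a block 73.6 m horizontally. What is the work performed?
W = F·d·cosθ = (440.2)(73.6)cos(22°) = 30040 J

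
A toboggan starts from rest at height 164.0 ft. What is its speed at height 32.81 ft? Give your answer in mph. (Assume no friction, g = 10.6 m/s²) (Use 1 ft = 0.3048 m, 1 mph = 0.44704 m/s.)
Convert to SI: h₁−h₂ = 39.9867 m
mgh₁ = mgh₂ + ½mv² ⇒ v = √(2g(h₁−h₂)) = √(2·10.6·39.9867) = 29.1156 m/s = 65.13 mph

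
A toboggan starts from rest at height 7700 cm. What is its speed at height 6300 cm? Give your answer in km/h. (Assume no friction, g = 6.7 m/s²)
Convert to SI: h₁−h₂ = 14.0 m
mgh₁ = mgh₂ + ½mv² ⇒ v = √(2g(h₁−h₂)) = √(2·6.7·14.0) = 13.6967 m/s = 49.31 km/h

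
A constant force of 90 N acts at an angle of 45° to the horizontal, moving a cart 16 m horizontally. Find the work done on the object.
W = F·d·cosθ = (90)(16)cos(45°) = 1018 J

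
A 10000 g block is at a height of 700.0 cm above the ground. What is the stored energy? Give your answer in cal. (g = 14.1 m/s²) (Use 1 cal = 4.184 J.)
Convert to SI: m = 10.0 kg, h = 7.0 m
PE = mgh = (10.0)(14.1)(7.0) = 987.0 J = 235.9 cal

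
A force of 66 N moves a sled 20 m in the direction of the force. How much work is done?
W = F·d = (66)(20) = 1320 J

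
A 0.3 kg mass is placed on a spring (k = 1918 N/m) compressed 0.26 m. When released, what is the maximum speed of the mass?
½kx² = ½mv² ⇒ v = x√(k/m) = (0.26)√(1918/0.3) = 20.79 m/s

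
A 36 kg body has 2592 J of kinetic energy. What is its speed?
v = √(2·KE/m) = √(2·2592/36) = 12.0 m/s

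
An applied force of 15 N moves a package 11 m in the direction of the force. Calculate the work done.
W = F·d = (15)(11) = 165.0 J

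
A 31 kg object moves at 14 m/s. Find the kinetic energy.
KE = ½mv² = ½(31)(14)² = 3038.0 J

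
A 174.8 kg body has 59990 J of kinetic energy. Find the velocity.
v = √(2·KE/m) = √(2·59990/174.8) = 26.2 m/s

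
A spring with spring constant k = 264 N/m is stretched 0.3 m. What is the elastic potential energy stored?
PE = ½kx² = ½(264)(0.3)² = 11.88 J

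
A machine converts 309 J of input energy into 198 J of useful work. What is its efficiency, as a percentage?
η = W_out/W_in = 198/309 = 64.08%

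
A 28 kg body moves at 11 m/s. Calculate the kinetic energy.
KE = ½mv² = ½(28)(11)² = 1694.0 J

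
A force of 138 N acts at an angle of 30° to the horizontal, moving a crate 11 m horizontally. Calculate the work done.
W = F·d·cosθ = (138)(11)cos(30°) = 1315 J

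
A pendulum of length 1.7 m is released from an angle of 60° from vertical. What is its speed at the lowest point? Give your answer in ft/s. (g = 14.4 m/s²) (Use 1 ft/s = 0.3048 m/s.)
h = L(1 − cosθ) = 1.7(1 − cos60°) = 0.85 m
v = √(2gh) = √(2·14.4·0.85) = 4.94773 m/s = 16.23 ft/s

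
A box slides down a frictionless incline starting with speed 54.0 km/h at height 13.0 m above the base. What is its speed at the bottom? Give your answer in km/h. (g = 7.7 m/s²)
Convert to SI: v₀ = 15.0 m/s, h = 13.0 m
½mv₀² + mgh = ½mv² ⇒ v = √(v₀² + 2gh) = √(15.0² + 2·7.7·13.0) = 20.6204 m/s = 74.23 km/h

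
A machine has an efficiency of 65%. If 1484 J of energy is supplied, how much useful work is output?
W_out = η·W_in = 0.65·1484 = 964.6 J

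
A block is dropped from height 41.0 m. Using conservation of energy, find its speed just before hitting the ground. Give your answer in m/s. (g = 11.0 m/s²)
mgh = ½mv² ⇒ v = √(2gh) = √(2·11.0·41.0) = 30.03 m/s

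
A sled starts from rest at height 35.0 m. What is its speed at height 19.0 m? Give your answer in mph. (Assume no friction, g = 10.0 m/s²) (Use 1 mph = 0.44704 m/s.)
mgh₁ = mgh₂ + ½mv² ⇒ v = √(2g(h₁−h₂)) = √(2·10.0·16.0) = 17.8885 m/s = 40.02 mph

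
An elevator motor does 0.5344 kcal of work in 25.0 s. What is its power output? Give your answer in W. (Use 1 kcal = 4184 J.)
Convert to SI: W = 2235.93 J, t = 25.0 s
P = W/t = 2235.93/25.0 = 89.44 W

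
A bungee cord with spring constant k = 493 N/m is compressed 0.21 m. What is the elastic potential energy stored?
PE = ½kx² = ½(493)(0.21)² = 10.87 J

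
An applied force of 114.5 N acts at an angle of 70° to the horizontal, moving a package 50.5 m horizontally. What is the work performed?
W = F·d·cosθ = (114.5)(50.5)cos(70°) = 1978 J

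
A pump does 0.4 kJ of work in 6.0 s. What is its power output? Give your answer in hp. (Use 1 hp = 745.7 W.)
Convert to SI: W = 400.0 J, t = 6.0 s
P = W/t = 400.0/6.0 = 66.6667 W = 0.0894 hp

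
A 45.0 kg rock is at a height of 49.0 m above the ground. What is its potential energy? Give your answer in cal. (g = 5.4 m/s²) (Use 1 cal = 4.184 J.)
PE = mgh = (45.0)(5.4)(49.0) = 11907.0 J = 2846 cal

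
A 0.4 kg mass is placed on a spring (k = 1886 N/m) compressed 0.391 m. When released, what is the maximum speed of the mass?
½kx² = ½mv² ⇒ v = x√(k/m) = (0.391)√(1886/0.4) = 26.85 m/s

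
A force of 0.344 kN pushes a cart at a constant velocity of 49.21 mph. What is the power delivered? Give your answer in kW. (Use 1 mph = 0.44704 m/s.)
Convert to SI: F = 344.0 N, v = 21.9988 m/s
P = Fv = (344.0)(21.9988) = 7567.6 W = 7.568 kW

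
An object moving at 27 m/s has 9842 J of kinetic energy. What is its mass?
m = 2·KE/v² = 2·9842/(27)² = 27.0 kg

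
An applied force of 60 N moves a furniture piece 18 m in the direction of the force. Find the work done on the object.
W = F·d = (60)(18) = 1080 J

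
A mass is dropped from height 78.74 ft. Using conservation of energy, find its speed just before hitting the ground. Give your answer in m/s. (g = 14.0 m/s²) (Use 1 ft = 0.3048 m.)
Convert to SI: h = 24.0 m
mgh = ½mv² ⇒ v = √(2gh) = √(2·14.0·24.0) = 25.92 m/s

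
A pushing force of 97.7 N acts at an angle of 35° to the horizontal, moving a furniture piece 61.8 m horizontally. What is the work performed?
W = F·d·cosθ = (97.7)(61.8)cos(35°) = 4946 J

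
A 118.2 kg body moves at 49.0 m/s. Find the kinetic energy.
KE = ½mv² = ½(118.2)(49.0)² = 141900 J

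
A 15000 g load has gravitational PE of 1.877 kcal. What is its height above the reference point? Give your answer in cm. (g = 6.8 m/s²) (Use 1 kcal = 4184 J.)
Convert to SI: m = 15.0 kg, PE = 7853.37 J
h = PE/(mg) = 7853.37/(15.0·6.8) = 76.9938 m = 7699 cm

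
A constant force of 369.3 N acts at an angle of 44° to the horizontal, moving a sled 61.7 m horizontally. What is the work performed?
W = F·d·cosθ = (369.3)(61.7)cos(44°) = 16390 J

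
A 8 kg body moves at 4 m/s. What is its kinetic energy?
KE = ½mv² = ½(8)(4)² = 64.0 J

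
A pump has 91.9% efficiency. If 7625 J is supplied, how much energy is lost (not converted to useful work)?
W_lost = W_in(1 − η) = 7625·(1 − 0.919) = 617.6 J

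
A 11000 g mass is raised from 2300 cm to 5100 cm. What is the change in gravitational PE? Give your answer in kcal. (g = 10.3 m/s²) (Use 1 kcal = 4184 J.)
Convert to SI: m = 11.0 kg, Δh = 28.0 m
ΔPE = mgΔh = (11.0)(10.3)(28.0) = 3172.4 J = 0.7582 kcal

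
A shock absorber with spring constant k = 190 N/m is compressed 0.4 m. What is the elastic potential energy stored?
PE = ½kx² = ½(190)(0.4)² = 15.2 J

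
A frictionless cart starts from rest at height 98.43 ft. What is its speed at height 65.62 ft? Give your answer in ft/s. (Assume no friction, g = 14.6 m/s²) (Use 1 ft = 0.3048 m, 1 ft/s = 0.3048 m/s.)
Convert to SI: h₁−h₂ = 10.0005 m
mgh₁ = mgh₂ + ½mv² ⇒ v = √(2g(h₁−h₂)) = √(2·14.6·10.0005) = 17.0884 m/s = 56.06 ft/s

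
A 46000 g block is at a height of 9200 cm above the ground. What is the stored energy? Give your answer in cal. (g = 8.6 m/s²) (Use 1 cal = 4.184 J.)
Convert to SI: m = 46.0 kg, h = 92.0 m
PE = mgh = (46.0)(8.6)(92.0) = 36395.2 J = 8699 cal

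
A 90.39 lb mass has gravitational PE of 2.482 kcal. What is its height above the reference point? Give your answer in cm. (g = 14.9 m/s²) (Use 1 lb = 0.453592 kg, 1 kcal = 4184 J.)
Convert to SI: m = 41.0002 kg, PE = 10384.7 J
h = PE/(mg) = 10384.7/(41.0002·14.9) = 16.9989 m = 1700 cm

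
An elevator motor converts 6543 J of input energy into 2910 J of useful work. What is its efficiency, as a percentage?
η = W_out/W_in = 2910/6543 = 44.48%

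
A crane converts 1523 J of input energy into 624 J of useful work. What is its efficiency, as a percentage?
η = W_out/W_in = 624/1523 = 40.97%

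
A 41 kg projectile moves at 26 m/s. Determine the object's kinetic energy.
KE = ½mv² = ½(41)(26)² = 13858.0 J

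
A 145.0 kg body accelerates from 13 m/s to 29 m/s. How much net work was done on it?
W = ΔKE = ½m(v₂² − v₁²) = ½(145.0)(29² − 13²) = 48720.0 J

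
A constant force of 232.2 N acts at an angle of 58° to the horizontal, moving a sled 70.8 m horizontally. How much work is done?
W = F·d·cosθ = (232.2)(70.8)cos(58°) = 8712 J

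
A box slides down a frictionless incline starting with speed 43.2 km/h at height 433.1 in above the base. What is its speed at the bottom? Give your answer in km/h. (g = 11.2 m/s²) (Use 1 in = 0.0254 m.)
Convert to SI: v₀ = 12.0 m/s, h = 11.0007 m
½mv₀² + mgh = ½mv² ⇒ v = √(v₀² + 2gh) = √(12.0² + 2·11.2·11.0007) = 19.759 m/s = 71.13 km/h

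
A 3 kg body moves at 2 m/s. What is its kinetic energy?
KE = ½mv² = ½(3)(2)² = 6.0 J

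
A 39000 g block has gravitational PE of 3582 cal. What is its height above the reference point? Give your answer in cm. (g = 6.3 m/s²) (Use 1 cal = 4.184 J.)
Convert to SI: m = 39.0 kg, PE = 14987.1 J
h = PE/(mg) = 14987.1/(39.0·6.3) = 60.9975 m = 6100 cm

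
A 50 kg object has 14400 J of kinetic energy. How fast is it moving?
v = √(2·KE/m) = √(2·14400/50) = 24.0 m/s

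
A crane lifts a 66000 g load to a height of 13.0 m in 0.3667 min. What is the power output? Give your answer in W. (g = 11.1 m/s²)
Convert to SI: m = 66.0 kg, h = 13.0 m, t = 22.002 s
P = mgh/t = (66.0)(11.1)(13.0)/22.002 = 432.9 W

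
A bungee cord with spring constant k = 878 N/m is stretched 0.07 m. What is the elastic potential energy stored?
PE = ½kx² = ½(878)(0.07)² = 2.151 J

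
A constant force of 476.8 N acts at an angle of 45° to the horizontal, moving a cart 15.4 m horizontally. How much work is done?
W = F·d·cosθ = (476.8)(15.4)cos(45°) = 5192 J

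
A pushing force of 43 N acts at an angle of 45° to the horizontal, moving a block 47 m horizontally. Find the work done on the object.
W = F·d·cosθ = (43)(47)cos(45°) = 1429 J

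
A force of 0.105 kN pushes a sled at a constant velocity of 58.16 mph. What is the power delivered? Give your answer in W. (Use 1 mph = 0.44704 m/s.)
Convert to SI: F = 105.0 N, v = 25.9998 m/s
P = Fv = (105.0)(25.9998) = 2730 W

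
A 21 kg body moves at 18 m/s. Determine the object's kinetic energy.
KE = ½mv² = ½(21)(18)² = 3402.0 J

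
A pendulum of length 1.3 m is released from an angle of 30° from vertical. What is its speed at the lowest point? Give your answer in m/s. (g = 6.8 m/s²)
h = L(1 − cosθ) = 1.3(1 − cos30°) = 0.174167 m
v = √(2gh) = √(2·6.8·0.174167) = 1.539 m/s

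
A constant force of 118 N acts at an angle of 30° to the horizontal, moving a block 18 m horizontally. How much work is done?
W = F·d·cosθ = (118)(18)cos(30°) = 1839 J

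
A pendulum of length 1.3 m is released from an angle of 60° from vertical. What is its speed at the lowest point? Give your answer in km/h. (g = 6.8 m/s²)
h = L(1 − cosθ) = 1.3(1 − cos60°) = 0.65 m
v = √(2gh) = √(2·6.8·0.65) = 2.97321 m/s = 10.7 km/h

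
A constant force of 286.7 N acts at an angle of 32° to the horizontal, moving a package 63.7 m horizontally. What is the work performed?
W = F·d·cosθ = (286.7)(63.7)cos(32°) = 15490 J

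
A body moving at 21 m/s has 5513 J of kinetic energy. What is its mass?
m = 2·KE/v² = 2·5513/(21)² = 25.0 kg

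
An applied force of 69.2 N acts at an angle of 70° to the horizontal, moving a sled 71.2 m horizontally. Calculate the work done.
W = F·d·cosθ = (69.2)(71.2)cos(70°) = 1685 J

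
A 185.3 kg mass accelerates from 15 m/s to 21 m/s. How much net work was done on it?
W = ΔKE = ½m(v₂² − v₁²) = ½(185.3)(21² − 15²) = 20012.4 J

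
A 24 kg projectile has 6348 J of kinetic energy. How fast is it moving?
v = √(2·KE/m) = √(2·6348/24) = 23.0 m/s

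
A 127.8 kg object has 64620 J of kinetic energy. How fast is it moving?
v = √(2·KE/m) = √(2·64620/127.8) = 31.8 m/s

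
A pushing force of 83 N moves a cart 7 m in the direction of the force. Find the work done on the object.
W = F·d = (83)(7) = 581.0 J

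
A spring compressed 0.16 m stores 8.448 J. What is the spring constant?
k = 2·PE/x² = 2·8.448/(0.16)² = 660.0 N/m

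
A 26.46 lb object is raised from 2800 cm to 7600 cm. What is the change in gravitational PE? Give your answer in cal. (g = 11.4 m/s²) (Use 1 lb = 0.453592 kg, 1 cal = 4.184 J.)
Convert to SI: m = 12.002 kg, Δh = 48.0 m
ΔPE = mgΔh = (12.002)(11.4)(48.0) = 6567.52 J = 1570 cal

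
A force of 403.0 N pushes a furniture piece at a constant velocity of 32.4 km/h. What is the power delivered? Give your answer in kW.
Convert to SI: F = 403.0 N, v = 9.0 m/s
P = Fv = (403.0)(9.0) = 3627.0 W = 3.627 kW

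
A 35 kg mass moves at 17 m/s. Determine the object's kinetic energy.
KE = ½mv² = ½(35)(17)² = 5057.5 J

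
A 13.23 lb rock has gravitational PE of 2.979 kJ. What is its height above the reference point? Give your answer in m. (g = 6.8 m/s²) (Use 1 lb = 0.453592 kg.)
Convert to SI: m = 6.00102 kg, PE = 2979.0 J
h = PE/(mg) = 2979.0/(6.00102·6.8) = 73.0 m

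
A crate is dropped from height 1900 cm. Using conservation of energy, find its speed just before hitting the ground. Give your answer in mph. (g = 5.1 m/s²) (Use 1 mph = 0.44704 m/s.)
Convert to SI: h = 19.0 m
mgh = ½mv² ⇒ v = √(2gh) = √(2·5.1·19.0) = 13.9212 m/s = 31.14 mph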